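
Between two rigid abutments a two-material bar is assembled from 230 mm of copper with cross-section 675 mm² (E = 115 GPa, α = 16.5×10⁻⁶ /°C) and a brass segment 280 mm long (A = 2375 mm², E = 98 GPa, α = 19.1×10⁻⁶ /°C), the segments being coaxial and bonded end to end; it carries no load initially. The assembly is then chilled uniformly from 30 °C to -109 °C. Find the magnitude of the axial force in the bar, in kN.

P ≈ 305 kN (tensile)

If the supports were absent, the total length change would be Σ αᵢΔT Lᵢ = 16.5×10⁻⁶×139×230 + 19.1×10⁻⁶×139×280 = 1.271 mm.
Since the ends are fixed, an axial force P builds up, equal in every segment, with P · Σ Lᵢ/(AᵢEᵢ) = δ_free.
Σ Lᵢ/(AᵢEᵢ) = 230/(675×115×10³) + 280/(2375×98×10³) = 4.166×10⁻⁶ mm/N.
P = 1.271 / 4.166×10⁻⁶ = 305100 N = 305.1 kN, tensile.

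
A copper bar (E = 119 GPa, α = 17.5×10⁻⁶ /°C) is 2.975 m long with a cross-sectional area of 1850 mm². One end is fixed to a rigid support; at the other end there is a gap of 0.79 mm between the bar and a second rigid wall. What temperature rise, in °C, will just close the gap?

ΔT ≈ 15.2 °C

Contact occurs when the free expansion equals the gap: αΔT L = 0.79 mm.
ΔT = 0.79 / (17.5×10⁻⁶ × 2975) = 15.17 °C.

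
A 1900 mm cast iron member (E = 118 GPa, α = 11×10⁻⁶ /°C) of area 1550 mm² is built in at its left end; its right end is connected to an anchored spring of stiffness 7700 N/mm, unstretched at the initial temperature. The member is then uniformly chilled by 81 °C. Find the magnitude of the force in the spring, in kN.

The unrestrained thermal change is αΔT L = 11×10⁻⁶ × 81 × 1900 = 1.693 mm.
Let P be the tensile force in the spring. The member extends elastically by PL/(AE) and the spring stretches by P/k; together these equal δ_free.
So P = δ_free / [L/(AE) + 1/k] = 1.693 / [ 1900/(1550×118×10³) + 1/(7700) ].
P = 1.693 / 0.0001403 = 12070 N.

P ≈ 12.1 kN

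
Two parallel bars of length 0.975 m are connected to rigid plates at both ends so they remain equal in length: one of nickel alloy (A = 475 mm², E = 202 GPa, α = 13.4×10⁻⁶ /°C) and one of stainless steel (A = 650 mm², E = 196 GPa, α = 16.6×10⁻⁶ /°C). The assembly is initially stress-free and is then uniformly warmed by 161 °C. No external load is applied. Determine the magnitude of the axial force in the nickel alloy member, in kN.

P ≈ 28.2 kN (tensile in the nickel alloy)

Both members must finish at the same length. With the larger α, the stainless steel tends to over-expand; the plates restrain it, putting the stainless steel in compression and the nickel alloy in tension. With no external load the two internal forces are equal and opposite, magnitude P.
Setting the final lengths equal and cancelling L: (α₁ − α₂)ΔT = P/(A₁E₁) + P/(A₂E₂).
|α₁ − α₂|·ΔT = 3.2×10⁻⁶ × 161 = 0.0005152.
1/(A₁E₁) + 1/(A₂E₂) = 1/(475×202×10³) + 1/(650×196×10³) = 1.827×10⁻⁸ N⁻¹.
P = 0.0005152 / 1.827×10⁻⁸ = 28200 N = 28.2 kN.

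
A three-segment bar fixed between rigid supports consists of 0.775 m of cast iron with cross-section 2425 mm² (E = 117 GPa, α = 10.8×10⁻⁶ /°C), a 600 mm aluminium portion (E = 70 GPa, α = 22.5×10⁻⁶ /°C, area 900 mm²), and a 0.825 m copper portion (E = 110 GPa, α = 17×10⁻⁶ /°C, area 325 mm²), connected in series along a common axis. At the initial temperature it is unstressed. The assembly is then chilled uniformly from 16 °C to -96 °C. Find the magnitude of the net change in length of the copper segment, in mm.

|ΔL| ≈ 1.05 mm

If the supports were absent, the total length change would be Σ αᵢΔT Lᵢ = 10.8×10⁻⁶×112×775 + 22.5×10⁻⁶×112×600 + 17×10⁻⁶×112×825 = 4.02 mm.
The rigid supports impose zero overall length change; the single axial force P common to all segments must satisfy P Σ Lᵢ/(AᵢEᵢ) = δ_free.
Σ Lᵢ/(AᵢEᵢ) = 775/(2425×117×10³) + 600/(900×70×10³) + 825/(325×110×10³) = 3.533×10⁻⁵ mm/N.
So P = 4.02 / 3.533×10⁻⁵ = 113.8 kN, tensile.
For the copper segment, free thermal change = 17×10⁻⁶×112×825 = 1.571 mm and elastic change from P = 113800×825/(325×110×10³) = 2.626 mm; these oppose, so the net change is 1.05 mm (segment lengthens).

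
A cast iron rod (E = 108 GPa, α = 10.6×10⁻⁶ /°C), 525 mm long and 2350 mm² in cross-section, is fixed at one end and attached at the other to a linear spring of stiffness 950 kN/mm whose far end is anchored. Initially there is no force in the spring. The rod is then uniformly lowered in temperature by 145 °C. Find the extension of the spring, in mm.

δ ≈ 0.272 mm

If the spring were absent the rod would shorten by αΔT L = 10.6×10⁻⁶ × 145 × 525 = 0.8069 mm.
Let P be the tensile force in the spring. The rod extends elastically by PL/(AE) and the spring stretches by P/k; together these equal δ_free.
So P = δ_free / [L/(AE) + 1/k] = 0.8069 / [ 525/(2350×108×10³) + 1/(950×10³) ].
P = 0.8069 / 3.121×10⁻⁶ = 258500 N.
Spring extension = P/k = 258500/(950×10³) = 0.2721 mm.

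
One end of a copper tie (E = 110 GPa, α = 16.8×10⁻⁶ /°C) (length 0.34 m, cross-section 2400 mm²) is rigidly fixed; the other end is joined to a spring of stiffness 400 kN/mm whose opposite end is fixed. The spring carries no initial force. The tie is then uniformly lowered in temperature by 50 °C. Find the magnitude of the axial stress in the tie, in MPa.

If the spring were absent the tie would shorten by αΔT L = 16.8×10⁻⁶ × 50 × 340 = 0.2856 mm.
Let P be the tensile force in the spring. The tie extends elastically by PL/(AE) and the spring stretches by P/k; together these equal δ_free.
P [ L/(AE) + 1/k ] = δ_free → P [ 340/(2400×110×10³) + 1/(400×10³) ] = 0.2856.
P = 0.2856 / 3.788×10⁻⁶ = 75400 N.
σ = P/A = 75400/2400 = 31.42 MPa.

σ ≈ 31.4 MPa (tensile)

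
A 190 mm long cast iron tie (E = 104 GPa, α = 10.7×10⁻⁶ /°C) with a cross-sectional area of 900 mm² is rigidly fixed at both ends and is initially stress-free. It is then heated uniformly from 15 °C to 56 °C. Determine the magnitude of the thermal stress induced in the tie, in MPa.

Because both ends are immovable the net strain is zero, and the suppressed thermal strain is αΔT = 10.7×10⁻⁶ × 41 = 438.7×10⁻⁶.
The stress required to suppress this strain is σ = Eε = 104×10³ × 438.7×10⁻⁶ = 45.62 MPa, compressive since the tie is trying to expand.

σ ≈ 45.6 MPa (compressive)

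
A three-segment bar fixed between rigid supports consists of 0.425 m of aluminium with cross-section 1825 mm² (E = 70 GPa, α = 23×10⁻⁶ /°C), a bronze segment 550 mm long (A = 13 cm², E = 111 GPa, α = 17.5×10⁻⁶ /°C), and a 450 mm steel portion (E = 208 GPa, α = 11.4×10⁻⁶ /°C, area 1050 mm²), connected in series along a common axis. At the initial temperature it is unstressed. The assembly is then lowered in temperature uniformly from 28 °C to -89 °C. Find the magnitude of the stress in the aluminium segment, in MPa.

Free thermal contraction of the whole bar: Σ αᵢΔT Lᵢ = 23×10⁻⁶×117×425 + 17.5×10⁻⁶×117×550 + 11.4×10⁻⁶×117×450 = 2.87 mm.
The walls prevent any net length change, so an axial force P (same in every segment) develops. Compatibility: P · Σ Lᵢ/(AᵢEᵢ) = δ_free.
The series flexibility is Σ Lᵢ/(AᵢEᵢ) = 425/(1825×70×10³) + 550/(1300×111×10³) + 450/(1050×208×10³) = 9.199×10⁻⁶ mm/N.
P = 2.87 / 9.199×10⁻⁶ = 312000 N = 312 kN, tensile.
σ_{aluminium} = P / A = 312000 / 1825 = 171 MPa.

σ ≈ 171 MPa (tensile)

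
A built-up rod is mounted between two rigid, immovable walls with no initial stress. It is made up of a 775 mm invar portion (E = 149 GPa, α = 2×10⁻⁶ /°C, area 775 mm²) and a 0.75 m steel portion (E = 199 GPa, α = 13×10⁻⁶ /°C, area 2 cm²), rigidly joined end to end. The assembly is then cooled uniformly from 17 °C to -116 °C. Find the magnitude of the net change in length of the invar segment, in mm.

|ΔL| ≈ 0.189 mm

If the supports were absent, the total length change would be Σ αᵢΔT Lᵢ = 2×10⁻⁶×133×775 + 13×10⁻⁶×133×750 = 1.503 mm.
Since the ends are fixed, an axial force P builds up, equal in every segment, with P · Σ Lᵢ/(AᵢEᵢ) = δ_free.
Σ Lᵢ/(AᵢEᵢ) = 775/(775×149×10³) + 750/(200×199×10³) = 2.556×10⁻⁵ mm/N.
So P = 1.503 / 2.556×10⁻⁵ = 58.81 kN, tensile.
For the invar segment, free thermal change = 2×10⁻⁶×133×775 = 0.2061 mm and elastic change from P = 58810×775/(775×149×10³) = 0.3947 mm; these oppose, so the net change is 0.189 mm (segment lengthens).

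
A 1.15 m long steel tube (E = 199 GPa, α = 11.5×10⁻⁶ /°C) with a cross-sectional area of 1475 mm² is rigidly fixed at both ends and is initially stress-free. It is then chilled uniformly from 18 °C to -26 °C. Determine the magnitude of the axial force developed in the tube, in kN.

P ≈ 149 kN (tensile)

The ends cannot move, so σ = EαΔT = 199×10³ × 11.5×10⁻⁶ × 44 = 100.7 MPa.
P = AEαΔT = 1475 × 199×10³ × 11.5×10⁻⁶ × 44 = 148.5 kN (tensile).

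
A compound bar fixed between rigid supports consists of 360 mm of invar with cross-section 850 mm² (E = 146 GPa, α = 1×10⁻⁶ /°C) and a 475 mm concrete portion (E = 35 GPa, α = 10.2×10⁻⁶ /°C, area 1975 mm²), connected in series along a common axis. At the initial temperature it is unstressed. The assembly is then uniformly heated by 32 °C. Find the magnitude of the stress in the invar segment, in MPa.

If the supports were absent, the total length change would be Σ αᵢΔT Lᵢ = 1×10⁻⁶×32×360 + 10.2×10⁻⁶×32×475 = 0.1666 mm.
The rigid supports impose zero overall length change; the single axial force P common to all segments must satisfy P Σ Lᵢ/(AᵢEᵢ) = δ_free.
Σ Lᵢ/(AᵢEᵢ) = 360/(850×146×10³) + 475/(1975×35×10³) = 9.772×10⁻⁶ mm/N.
So P = 0.1666 / 9.772×10⁻⁶ = 17.04 kN, compressive.
σ_{invar} = P / A = 17040 / 850 = 20.05 MPa.

σ ≈ 20.1 MPa (compressive)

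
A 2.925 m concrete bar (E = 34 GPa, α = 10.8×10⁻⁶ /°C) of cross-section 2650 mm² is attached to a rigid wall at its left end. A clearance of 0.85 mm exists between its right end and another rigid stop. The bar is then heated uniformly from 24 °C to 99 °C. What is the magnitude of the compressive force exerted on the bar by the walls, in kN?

Unrestrained expansion: δ_free = αΔT L = 10.8×10⁻⁶ × 75 × 2925 = 2.369 mm.
After closing the 0.85 mm clearance, 2.369 − 0.85 = 1.519 mm of expansion remains to be suppressed by the wall.
So σ = E(δ_free − g)/L = 34×10³ × 1.519/2925 = 17.66 MPa.
P = σA = 17.66 × 2650 = 46.8 kN.

P ≈ 46.8 kN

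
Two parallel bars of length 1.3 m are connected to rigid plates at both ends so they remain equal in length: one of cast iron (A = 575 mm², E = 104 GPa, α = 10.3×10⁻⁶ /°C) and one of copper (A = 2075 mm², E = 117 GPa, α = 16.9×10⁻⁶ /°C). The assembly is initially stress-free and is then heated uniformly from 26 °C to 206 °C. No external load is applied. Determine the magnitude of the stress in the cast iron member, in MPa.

σ ≈ 99.1 MPa (tensile)

The copper has the larger α, so on heating it would change length more than the cast iron if both were free. The rigid plates force a common final length, so the copper is put into compression and the cast iron into tension, with equal and opposite forces P (no external load).
Equating the net (thermal + elastic) strains gives |α₁ − α₂|·ΔT = P·[1/(A₁E₁) + 1/(A₂E₂)].
|α₁ − α₂|·ΔT = 6.6×10⁻⁶ × 180 = 0.001188.
1/(A₁E₁) + 1/(A₂E₂) = 1/(575×104×10³) + 1/(2075×117×10³) = 2.084×10⁻⁸ N⁻¹.
P = 0.001188 / 2.084×10⁻⁸ = 57000 N = 57 kN.
σ_{cast iron} = P/A₁ = 57000/575 = 99.13 MPa, tensile.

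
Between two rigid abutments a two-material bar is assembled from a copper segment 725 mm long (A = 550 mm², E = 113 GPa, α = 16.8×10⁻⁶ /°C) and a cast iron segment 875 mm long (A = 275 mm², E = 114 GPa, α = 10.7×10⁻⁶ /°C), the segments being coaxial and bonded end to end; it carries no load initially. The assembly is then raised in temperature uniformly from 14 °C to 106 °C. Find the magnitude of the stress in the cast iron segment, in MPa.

σ ≈ 182 MPa (compressive)

Free thermal expansion of the whole bar: Σ αᵢΔT Lᵢ = 16.8×10⁻⁶×92×725 + 10.7×10⁻⁶×92×875 = 1.982 mm.
Since the ends are fixed, an axial force P builds up, equal in every segment, with P · Σ Lᵢ/(AᵢEᵢ) = δ_free.
Σ Lᵢ/(AᵢEᵢ) = 725/(550×113×10³) + 875/(275×114×10³) = 3.958×10⁻⁵ mm/N.
Hence P = δ_free / Σ(L/AE) = 1.982/3.958×10⁻⁵ = 50.08 kN (compressive).
σ_{cast iron} = P / A = 50080 / 275 = 182.1 MPa.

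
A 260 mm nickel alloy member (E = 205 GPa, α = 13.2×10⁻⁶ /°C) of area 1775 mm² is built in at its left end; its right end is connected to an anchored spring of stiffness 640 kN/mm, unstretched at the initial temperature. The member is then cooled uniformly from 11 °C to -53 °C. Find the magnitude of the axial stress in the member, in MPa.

σ ≈ 54.3 MPa (tensile)

Free thermal contraction: δ_free = αΔT L = 13.2×10⁻⁶ × 64 × 260 = 0.2196 mm.
Let P be the tensile force in the spring. The member extends elastically by PL/(AE) and the spring stretches by P/k; together these equal δ_free.
P [ L/(AE) + 1/k ] = δ_free → P [ 260/(1775×205×10³) + 1/(640×10³) ] = 0.2196.
P = 0.2196 / 2.277×10⁻⁶ = 96460 N.
σ = P/A = 96460/1775 = 54.35 MPa.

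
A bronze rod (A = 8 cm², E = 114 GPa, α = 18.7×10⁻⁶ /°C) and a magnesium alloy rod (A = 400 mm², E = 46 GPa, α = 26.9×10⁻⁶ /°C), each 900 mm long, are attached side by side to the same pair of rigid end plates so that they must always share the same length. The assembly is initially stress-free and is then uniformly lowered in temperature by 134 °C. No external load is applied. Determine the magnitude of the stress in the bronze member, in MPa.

σ ≈ 21 MPa (compressive)

The magnesium alloy has the larger α, so on cooling it would change length more than the bronze if both were free. The rigid plates force a common final length, so the magnesium alloy is put into tension and the bronze into compression, with equal and opposite forces P (no external load).
Setting the final lengths equal and cancelling L: (α₁ − α₂)ΔT = P/(A₁E₁) + P/(A₂E₂).
|α₁ − α₂|·ΔT = 8.2×10⁻⁶ × 134 = 0.001099.
1/(A₁E₁) + 1/(A₂E₂) = 1/(800×114×10³) + 1/(400×46×10³) = 6.531×10⁻⁸ N⁻¹.
P = 0.001099 / 6.531×10⁻⁸ = 16820 N = 16.82 kN.
σ_{bronze} = P/A₁ = 16820/800 = 21.03 MPa, compressive.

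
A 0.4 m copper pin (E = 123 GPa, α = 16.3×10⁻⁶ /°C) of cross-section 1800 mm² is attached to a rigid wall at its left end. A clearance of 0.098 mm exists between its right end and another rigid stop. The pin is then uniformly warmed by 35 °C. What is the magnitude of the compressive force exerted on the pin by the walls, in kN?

P ≈ 72.1 kN

If the wall were absent the pin would grow by αΔT L = 16.3×10⁻⁶ × 35 × 400 = 0.2282 mm.
This exceeds the 0.098 mm gap, so the wall pushes back. The portion of expansion that must be recovered elastically is δ_free − gap = 0.2282 − 0.098 = 0.1302 mm.
That suppressed elongation corresponds to σ = E·Δ/L = 123×10³ × 0.1302/400 = 40.04 MPa.
Force on the wall = σA = 40.04 × 1800 mm² = 72.07 kN.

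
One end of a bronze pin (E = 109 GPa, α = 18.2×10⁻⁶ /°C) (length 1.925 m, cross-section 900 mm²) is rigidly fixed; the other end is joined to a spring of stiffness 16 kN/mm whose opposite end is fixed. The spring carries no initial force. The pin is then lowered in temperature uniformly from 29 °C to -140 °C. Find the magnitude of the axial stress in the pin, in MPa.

The unrestrained thermal change is αΔT L = 18.2×10⁻⁶ × 169 × 1925 = 5.921 mm.
With a force P in the spring, the elastic change of the pin is PL/(AE) and that of the spring is P/k; compatibility requires their sum to equal δ_free.
P [ L/(AE) + 1/k ] = δ_free → P [ 1925/(900×109×10³) + 1/(16×10³) ] = 5.921.
P = 5.921 / 8.212×10⁻⁵ = 72100 N.
σ = P/A = 72100/900 = 80.11 MPa.

σ ≈ 80.1 MPa (tensile)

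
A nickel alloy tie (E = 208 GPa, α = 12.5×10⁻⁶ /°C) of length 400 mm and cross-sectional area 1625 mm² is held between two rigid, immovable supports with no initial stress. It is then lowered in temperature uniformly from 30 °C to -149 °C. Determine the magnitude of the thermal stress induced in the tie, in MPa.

The supports are rigid, so the total axial strain is zero. The restrained thermal strain is ε = αΔT = 12.5×10⁻⁶ × 179 = 2237.5×10⁻⁶.
Hence σ = E·αΔT = 208×10³ × 2237.5×10⁻⁶ = 465.4 MPa, tensile.

σ ≈ 465 MPa (tensile)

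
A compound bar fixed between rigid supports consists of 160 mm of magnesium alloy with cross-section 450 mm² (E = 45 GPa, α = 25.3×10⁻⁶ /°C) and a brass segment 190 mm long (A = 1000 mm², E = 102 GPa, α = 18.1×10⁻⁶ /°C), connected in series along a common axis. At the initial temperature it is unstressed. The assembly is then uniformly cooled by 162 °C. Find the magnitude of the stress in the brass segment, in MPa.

Free thermal contraction of the whole bar: Σ αᵢΔT Lᵢ = 25.3×10⁻⁶×162×160 + 18.1×10⁻⁶×162×190 = 1.213 mm.
Since the ends are fixed, an axial force P builds up, equal in every segment, with P · Σ Lᵢ/(AᵢEᵢ) = δ_free.
Σ Lᵢ/(AᵢEᵢ) = 160/(450×45×10³) + 190/(1000×102×10³) = 9.764×10⁻⁶ mm/N.
Hence P = δ_free / Σ(L/AE) = 1.213/9.764×10⁻⁶ = 124.2 kN (tensile).
σ_{brass} = P / A = 124200 / 1000 = 124.2 MPa.

σ ≈ 124 MPa (tensile)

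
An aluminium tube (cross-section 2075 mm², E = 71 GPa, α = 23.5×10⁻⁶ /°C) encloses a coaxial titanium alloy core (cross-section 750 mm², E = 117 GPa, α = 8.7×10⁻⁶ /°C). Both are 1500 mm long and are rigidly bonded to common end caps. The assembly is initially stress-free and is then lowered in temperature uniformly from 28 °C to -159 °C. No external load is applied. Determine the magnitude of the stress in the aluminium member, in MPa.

σ ≈ 73.4 MPa (tensile)

Equilibrium of a rigid end plate with no external load gives equal and opposite internal forces ±P in the two members. Since α_{aluminium} > α_{titanium alloy}, cooling drives the aluminium into tension and the titanium alloy into compression.
Setting the final lengths equal and cancelling L: (α₁ − α₂)ΔT = P/(A₁E₁) + P/(A₂E₂).
|α₁ − α₂|·ΔT = 14.8×10⁻⁶ × 187 = 0.002768.
1/(A₁E₁) + 1/(A₂E₂) = 1/(2075×71×10³) + 1/(750×117×10³) = 1.818×10⁻⁸ N⁻¹.
So P = 0.002768 / 1.818×10⁻⁸ = 152.2 kN.
σ_{aluminium} = P/A₁ = 152200/2075 = 73.35 MPa, tensile.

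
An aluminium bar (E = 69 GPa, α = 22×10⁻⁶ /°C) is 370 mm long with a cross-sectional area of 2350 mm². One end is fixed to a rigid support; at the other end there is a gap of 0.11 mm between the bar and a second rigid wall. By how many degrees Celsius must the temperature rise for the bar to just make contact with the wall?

Contact occurs when the free expansion equals the gap: αΔT L = 0.11 mm.
So ΔT = g/(αL) = 0.11/(22×10⁻⁶ × 370) = 13.51 °C.

ΔT ≈ 13.5 °C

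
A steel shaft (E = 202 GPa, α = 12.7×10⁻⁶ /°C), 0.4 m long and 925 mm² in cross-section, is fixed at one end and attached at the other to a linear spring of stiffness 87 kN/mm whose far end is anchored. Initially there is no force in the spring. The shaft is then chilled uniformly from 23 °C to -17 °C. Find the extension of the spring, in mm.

δ ≈ 0.171 mm

Free thermal contraction: δ_free = αΔT L = 12.7×10⁻⁶ × 40 × 400 = 0.2032 mm.
Let P be the tensile force in the spring. The shaft extends elastically by PL/(AE) and the spring stretches by P/k; together these equal δ_free.
P [ L/(AE) + 1/k ] = δ_free → P [ 400/(925×202×10³) + 1/(87×10³) ] = 0.2032.
P = 0.2032 / 1.364×10⁻⁵ = 14900 N.
Spring extension = P/k = 14900/(87×10³) = 0.1713 mm.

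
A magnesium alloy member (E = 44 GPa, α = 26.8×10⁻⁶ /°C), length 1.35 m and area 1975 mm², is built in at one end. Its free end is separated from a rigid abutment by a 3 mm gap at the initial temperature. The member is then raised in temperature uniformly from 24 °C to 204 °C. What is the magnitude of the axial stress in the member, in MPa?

σ ≈ 114 MPa (compressive)

Unrestrained expansion: δ_free = αΔT L = 26.8×10⁻⁶ × 180 × 1350 = 6.512 mm.
The gap closes (δ_free > 3 mm) and the wall then resists a further 6.512 − 3 = 3.512 mm of expansion.
So σ = E(δ_free − g)/L = 44×10³ × 3.512/1350 = 114.5 MPa.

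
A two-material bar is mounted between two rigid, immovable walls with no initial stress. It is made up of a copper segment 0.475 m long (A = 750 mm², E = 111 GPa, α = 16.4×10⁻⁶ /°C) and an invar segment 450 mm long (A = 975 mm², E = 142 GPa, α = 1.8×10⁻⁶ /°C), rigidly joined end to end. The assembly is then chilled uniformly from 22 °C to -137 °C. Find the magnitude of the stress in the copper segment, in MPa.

Free thermal contraction of the whole bar: Σ αᵢΔT Lᵢ = 16.4×10⁻⁶×159×475 + 1.8×10⁻⁶×159×450 = 1.367 mm.
The walls prevent any net length change, so an axial force P (same in every segment) develops. Compatibility: P · Σ Lᵢ/(AᵢEᵢ) = δ_free.
Σ Lᵢ/(AᵢEᵢ) = 475/(750×111×10³) + 450/(975×142×10³) = 8.956×10⁻⁶ mm/N.
So P = 1.367 / 8.956×10⁻⁶ = 152.7 kN, tensile.
σ_{copper} = P / A = 152700 / 750 = 203.6 MPa.

σ ≈ 204 MPa (tensile)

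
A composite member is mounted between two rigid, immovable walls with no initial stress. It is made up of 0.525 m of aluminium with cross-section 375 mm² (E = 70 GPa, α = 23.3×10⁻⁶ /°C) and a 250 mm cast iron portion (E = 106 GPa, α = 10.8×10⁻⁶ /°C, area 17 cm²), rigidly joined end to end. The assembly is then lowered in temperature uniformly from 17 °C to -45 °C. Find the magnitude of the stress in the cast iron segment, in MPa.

If the supports were absent, the total length change would be Σ αᵢΔT Lᵢ = 23.3×10⁻⁶×62×525 + 10.8×10⁻⁶×62×250 = 0.9258 mm.
Since the ends are fixed, an axial force P builds up, equal in every segment, with P · Σ Lᵢ/(AᵢEᵢ) = δ_free.
Σ Lᵢ/(AᵢEᵢ) = 525/(375×70×10³) + 250/(1700×106×10³) = 2.139×10⁻⁵ mm/N.
Hence P = δ_free / Σ(L/AE) = 0.9258/2.139×10⁻⁵ = 43.29 kN (tensile).
σ_{cast iron} = P / A = 43290 / 1700 = 25.46 MPa.

σ ≈ 25.5 MPa (tensile)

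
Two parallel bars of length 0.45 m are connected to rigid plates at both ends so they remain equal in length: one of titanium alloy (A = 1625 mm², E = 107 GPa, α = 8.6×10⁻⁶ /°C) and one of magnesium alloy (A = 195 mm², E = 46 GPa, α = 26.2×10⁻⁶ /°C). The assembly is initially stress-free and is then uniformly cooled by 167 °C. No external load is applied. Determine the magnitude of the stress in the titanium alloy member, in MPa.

σ ≈ 15.4 MPa (compressive)

Both members must finish at the same length. With the larger α, the magnesium alloy tends to over-contract; the plates restrain it, putting the magnesium alloy in tension and the titanium alloy in compression. With no external load the two internal forces are equal and opposite, magnitude P.
Setting the final lengths equal and cancelling L: (α₁ − α₂)ΔT = P/(A₁E₁) + P/(A₂E₂).
|α₁ − α₂|·ΔT = 17.6×10⁻⁶ × 167 = 0.002939.
1/(A₁E₁) + 1/(A₂E₂) = 1/(1625×107×10³) + 1/(195×46×10³) = 1.172×10⁻⁷ N⁻¹.
So P = 0.002939 / 1.172×10⁻⁷ = 25.07 kN.
σ_{titanium alloy} = P/A₁ = 25070/1625 = 15.43 MPa, compressive.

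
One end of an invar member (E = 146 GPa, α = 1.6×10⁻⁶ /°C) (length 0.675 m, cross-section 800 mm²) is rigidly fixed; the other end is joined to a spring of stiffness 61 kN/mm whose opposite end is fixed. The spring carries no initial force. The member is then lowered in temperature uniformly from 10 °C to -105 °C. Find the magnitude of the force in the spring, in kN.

Free thermal contraction: δ_free = αΔT L = 1.6×10⁻⁶ × 115 × 675 = 0.1242 mm.
Let P be the tensile force in the spring. The member extends elastically by PL/(AE) and the spring stretches by P/k; together these equal δ_free.
So P = δ_free / [L/(AE) + 1/k] = 0.1242 / [ 675/(800×146×10³) + 1/(61×10³) ].
P = 0.1242 / 2.217×10⁻⁵ = 5602 N.

P ≈ 5.6 kN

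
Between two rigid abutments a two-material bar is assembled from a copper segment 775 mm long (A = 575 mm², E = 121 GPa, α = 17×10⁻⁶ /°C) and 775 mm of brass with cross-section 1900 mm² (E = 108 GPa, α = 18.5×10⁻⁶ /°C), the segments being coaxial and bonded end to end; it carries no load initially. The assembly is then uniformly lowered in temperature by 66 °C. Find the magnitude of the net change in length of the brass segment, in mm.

If the supports were absent, the total length change would be Σ αᵢΔT Lᵢ = 17×10⁻⁶×66×775 + 18.5×10⁻⁶×66×775 = 1.816 mm.
Since the ends are fixed, an axial force P builds up, equal in every segment, with P · Σ Lᵢ/(AᵢEᵢ) = δ_free.
Σ Lᵢ/(AᵢEᵢ) = 775/(575×121×10³) + 775/(1900×108×10³) = 1.492×10⁻⁵ mm/N.
Hence P = δ_free / Σ(L/AE) = 1.816/1.492×10⁻⁵ = 121.7 kN (tensile).
For the brass segment, free thermal change = 18.5×10⁻⁶×66×775 = 0.9463 mm and elastic change from P = 121700×775/(1900×108×10³) = 0.4598 mm; these oppose, so the net change is 0.486 mm (segment shortens).

|ΔL| ≈ 0.486 mm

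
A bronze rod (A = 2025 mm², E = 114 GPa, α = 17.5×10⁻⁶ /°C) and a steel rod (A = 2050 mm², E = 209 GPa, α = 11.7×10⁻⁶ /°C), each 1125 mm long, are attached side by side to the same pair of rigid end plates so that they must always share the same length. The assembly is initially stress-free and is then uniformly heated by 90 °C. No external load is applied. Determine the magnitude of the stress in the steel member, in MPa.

Equilibrium of a rigid end plate with no external load gives equal and opposite internal forces ±P in the two members. Since α_{bronze} > α_{steel}, heating drives the bronze into compression and the steel into tension.
Setting the final lengths equal and cancelling L: (α₁ − α₂)ΔT = P/(A₁E₁) + P/(A₂E₂).
|α₁ − α₂|·ΔT = 5.8×10⁻⁶ × 90 = 0.000522.
1/(A₁E₁) + 1/(A₂E₂) = 1/(2025×114×10³) + 1/(2050×209×10³) = 6.666×10⁻⁹ N⁻¹.
P = 0.000522 / 6.666×10⁻⁹ = 78310 N = 78.31 kN.
σ_{steel} = P/A₂ = 78310/2050 = 38.2 MPa, tensile.

σ ≈ 38.2 MPa (tensile)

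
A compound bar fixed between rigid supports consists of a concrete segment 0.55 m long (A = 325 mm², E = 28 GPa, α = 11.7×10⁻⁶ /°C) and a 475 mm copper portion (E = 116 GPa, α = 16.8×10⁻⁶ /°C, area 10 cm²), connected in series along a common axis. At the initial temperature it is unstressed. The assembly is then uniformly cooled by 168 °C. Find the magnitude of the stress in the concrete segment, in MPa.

σ ≈ 115 MPa (tensile)

If the supports were absent, the total length change would be Σ αᵢΔT Lᵢ = 11.7×10⁻⁶×168×550 + 16.8×10⁻⁶×168×475 = 2.422 mm.
Since the ends are fixed, an axial force P builds up, equal in every segment, with P · Σ Lᵢ/(AᵢEᵢ) = δ_free.
The series flexibility is Σ Lᵢ/(AᵢEᵢ) = 550/(325×28×10³) + 475/(1000×116×10³) = 6.453×10⁻⁵ mm/N.
So P = 2.422 / 6.453×10⁻⁵ = 37.53 kN, tensile.
σ_{concrete} = P / A = 37530 / 325 = 115.5 MPa.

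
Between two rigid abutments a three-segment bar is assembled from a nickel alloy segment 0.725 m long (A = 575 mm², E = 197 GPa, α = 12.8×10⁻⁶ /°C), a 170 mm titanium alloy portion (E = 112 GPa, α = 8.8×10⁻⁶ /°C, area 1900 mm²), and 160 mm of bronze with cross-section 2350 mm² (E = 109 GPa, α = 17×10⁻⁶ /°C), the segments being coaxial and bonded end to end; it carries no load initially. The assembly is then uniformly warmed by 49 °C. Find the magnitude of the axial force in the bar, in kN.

With the walls removed the bar would change length by δ_free = Σ αᵢΔT Lᵢ = 12.8×10⁻⁶×49×725 + 8.8×10⁻⁶×49×170 + 17×10⁻⁶×49×160 = 0.6613 mm.
The walls prevent any net length change, so an axial force P (same in every segment) develops. Compatibility: P · Σ Lᵢ/(AᵢEᵢ) = δ_free.
The series flexibility is Σ Lᵢ/(AᵢEᵢ) = 725/(575×197×10³) + 170/(1900×112×10³) + 160/(2350×109×10³) = 7.824×10⁻⁶ mm/N.
Hence P = δ_free / Σ(L/AE) = 0.6613/7.824×10⁻⁶ = 84.52 kN (compressive).

P ≈ 84.5 kN (compressive)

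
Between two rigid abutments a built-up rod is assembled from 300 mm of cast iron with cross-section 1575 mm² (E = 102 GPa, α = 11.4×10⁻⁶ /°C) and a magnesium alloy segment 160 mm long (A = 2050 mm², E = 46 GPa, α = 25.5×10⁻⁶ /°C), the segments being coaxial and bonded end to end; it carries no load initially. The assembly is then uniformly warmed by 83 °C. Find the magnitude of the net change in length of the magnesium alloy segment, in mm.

|ΔL| ≈ 0.0423 mm

With the walls removed the bar would change length by δ_free = Σ αᵢΔT Lᵢ = 11.4×10⁻⁶×83×300 + 25.5×10⁻⁶×83×160 = 0.6225 mm.
The walls prevent any net length change, so an axial force P (same in every segment) develops. Compatibility: P · Σ Lᵢ/(AᵢEᵢ) = δ_free.
The series flexibility is Σ Lᵢ/(AᵢEᵢ) = 300/(1575×102×10³) + 160/(2050×46×10³) = 3.564×10⁻⁶ mm/N.
Hence P = δ_free / Σ(L/AE) = 0.6225/3.564×10⁻⁶ = 174.7 kN (compressive).
For the magnesium alloy segment, free thermal change = 25.5×10⁻⁶×83×160 = 0.3386 mm and elastic change from P = 174700×160/(2050×46×10³) = 0.2963 mm; these oppose, so the net change is 0.0423 mm (segment lengthens).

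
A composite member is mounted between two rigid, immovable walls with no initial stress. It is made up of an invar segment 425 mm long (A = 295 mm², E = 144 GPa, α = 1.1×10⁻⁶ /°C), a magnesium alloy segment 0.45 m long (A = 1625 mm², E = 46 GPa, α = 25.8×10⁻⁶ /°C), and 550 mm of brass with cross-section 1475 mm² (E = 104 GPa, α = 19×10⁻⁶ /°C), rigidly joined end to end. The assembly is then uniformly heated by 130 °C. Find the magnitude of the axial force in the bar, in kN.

P ≈ 149 kN (compressive)

If the supports were absent, the total length change would be Σ αᵢΔT Lᵢ = 1.1×10⁻⁶×130×425 + 25.8×10⁻⁶×130×450 + 19×10⁻⁶×130×550 = 2.929 mm.
The rigid supports impose zero overall length change; the single axial force P common to all segments must satisfy P Σ Lᵢ/(AᵢEᵢ) = δ_free.
Σ Lᵢ/(AᵢEᵢ) = 425/(295×144×10³) + 450/(1625×46×10³) + 550/(1475×104×10³) = 1.961×10⁻⁵ mm/N.
Hence P = δ_free / Σ(L/AE) = 2.929/1.961×10⁻⁵ = 149.3 kN (compressive).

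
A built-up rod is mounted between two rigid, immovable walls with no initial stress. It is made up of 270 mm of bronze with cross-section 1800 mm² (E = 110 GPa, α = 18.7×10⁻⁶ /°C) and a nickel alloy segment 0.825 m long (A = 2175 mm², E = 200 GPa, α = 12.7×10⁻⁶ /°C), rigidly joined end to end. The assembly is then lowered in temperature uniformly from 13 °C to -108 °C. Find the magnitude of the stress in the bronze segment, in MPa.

σ ≈ 320 MPa (tensile)

With the walls removed the bar would change length by δ_free = Σ αᵢΔT Lᵢ = 18.7×10⁻⁶×121×270 + 12.7×10⁻⁶×121×825 = 1.879 mm.
Since the ends are fixed, an axial force P builds up, equal in every segment, with P · Σ Lᵢ/(AᵢEᵢ) = δ_free.
The series flexibility is Σ Lᵢ/(AᵢEᵢ) = 270/(1800×110×10³) + 825/(2175×200×10³) = 3.26×10⁻⁶ mm/N.
So P = 1.879 / 3.26×10⁻⁶ = 576.3 kN, tensile.
σ_{bronze} = P / A = 576300 / 1800 = 320.1 MPa.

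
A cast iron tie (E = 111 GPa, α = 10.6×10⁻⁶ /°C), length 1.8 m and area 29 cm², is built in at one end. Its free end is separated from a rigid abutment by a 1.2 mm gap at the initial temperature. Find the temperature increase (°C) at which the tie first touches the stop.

The gap closes when αΔT L = 1.2 mm, since the tie is still unstressed at that instant.
ΔT = 1.2 / (10.6×10⁻⁶ × 1800) = 62.89 °C.

ΔT ≈ 62.9 °C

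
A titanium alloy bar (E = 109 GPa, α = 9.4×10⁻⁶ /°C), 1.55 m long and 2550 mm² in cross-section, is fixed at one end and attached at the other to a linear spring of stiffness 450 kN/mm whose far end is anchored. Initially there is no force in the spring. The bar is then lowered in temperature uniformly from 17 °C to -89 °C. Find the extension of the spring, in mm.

δ ≈ 0.44 mm

The unrestrained thermal change is αΔT L = 9.4×10⁻⁶ × 106 × 1550 = 1.544 mm.
Let P be the tensile force in the spring. The bar extends elastically by PL/(AE) and the spring stretches by P/k; together these equal δ_free.
So P = δ_free / [L/(AE) + 1/k] = 1.544 / [ 1550/(2550×109×10³) + 1/(450×10³) ].
P = 1.544 / 7.799×10⁻⁶ = 198000 N.
Spring extension = P/k = 198000/(450×10³) = 0.4401 mm.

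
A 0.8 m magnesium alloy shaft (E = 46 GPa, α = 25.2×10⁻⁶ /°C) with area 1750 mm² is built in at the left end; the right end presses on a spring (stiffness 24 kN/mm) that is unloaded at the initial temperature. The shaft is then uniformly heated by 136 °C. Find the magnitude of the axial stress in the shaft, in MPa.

If the spring were absent the shaft would lengthen by αΔT L = 25.2×10⁻⁶ × 136 × 800 = 2.742 mm.
With a force P in the spring, the elastic change of the shaft is PL/(AE) and that of the spring is P/k; compatibility requires their sum to equal δ_free.
P [ L/(AE) + 1/k ] = δ_free → P [ 800/(1750×46×10³) + 1/(24×10³) ] = 2.742.
P = 2.742 / 5.16×10⁻⁵ = 53130 N.
σ = P/A = 53130/1750 = 30.36 MPa.

σ ≈ 30.4 MPa (compressive)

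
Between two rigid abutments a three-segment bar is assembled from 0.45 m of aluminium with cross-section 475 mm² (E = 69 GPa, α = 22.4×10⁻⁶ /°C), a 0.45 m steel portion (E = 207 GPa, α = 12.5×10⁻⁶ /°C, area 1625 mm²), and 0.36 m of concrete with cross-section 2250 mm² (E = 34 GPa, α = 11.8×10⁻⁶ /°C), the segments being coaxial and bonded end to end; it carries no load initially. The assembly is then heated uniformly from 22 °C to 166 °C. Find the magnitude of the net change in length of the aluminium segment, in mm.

If the supports were absent, the total length change would be Σ αᵢΔT Lᵢ = 22.4×10⁻⁶×144×450 + 12.5×10⁻⁶×144×450 + 11.8×10⁻⁶×144×360 = 2.873 mm.
The rigid supports impose zero overall length change; the single axial force P common to all segments must satisfy P Σ Lᵢ/(AᵢEᵢ) = δ_free.
The series flexibility is Σ Lᵢ/(AᵢEᵢ) = 450/(475×69×10³) + 450/(1625×207×10³) + 360/(2250×34×10³) = 1.977×10⁻⁵ mm/N.
So P = 2.873 / 1.977×10⁻⁵ = 145.3 kN, compressive.
For the aluminium segment, free thermal change = 22.4×10⁻⁶×144×450 = 1.452 mm and elastic change from P = 145300×450/(475×69×10³) = 1.995 mm; these oppose, so the net change is 0.544 mm (segment shortens).

|ΔL| ≈ 0.544 mm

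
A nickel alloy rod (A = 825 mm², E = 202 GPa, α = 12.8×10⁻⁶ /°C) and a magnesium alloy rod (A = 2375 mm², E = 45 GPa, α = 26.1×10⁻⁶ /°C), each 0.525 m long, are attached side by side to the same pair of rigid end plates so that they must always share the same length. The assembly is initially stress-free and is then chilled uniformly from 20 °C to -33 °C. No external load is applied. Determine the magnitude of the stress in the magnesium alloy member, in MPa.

Both members must finish at the same length. With the larger α, the magnesium alloy tends to over-contract; the plates restrain it, putting the magnesium alloy in tension and the nickel alloy in compression. With no external load the two internal forces are equal and opposite, magnitude P.
Compatibility of the two members (thermal + elastic change equal): (α₁ − α₂)ΔT = P·[1/(A₁E₁) + 1/(A₂E₂)].
|α₁ − α₂|·ΔT = 13.3×10⁻⁶ × 53 = 0.0007049.
1/(A₁E₁) + 1/(A₂E₂) = 1/(825×202×10³) + 1/(2375×45×10³) = 1.536×10⁻⁸ N⁻¹.
So P = 0.0007049 / 1.536×10⁻⁸ = 45.9 kN.
σ_{magnesium alloy} = P/A₂ = 45900/2375 = 19.33 MPa, tensile.

σ ≈ 19.3 MPa (tensile)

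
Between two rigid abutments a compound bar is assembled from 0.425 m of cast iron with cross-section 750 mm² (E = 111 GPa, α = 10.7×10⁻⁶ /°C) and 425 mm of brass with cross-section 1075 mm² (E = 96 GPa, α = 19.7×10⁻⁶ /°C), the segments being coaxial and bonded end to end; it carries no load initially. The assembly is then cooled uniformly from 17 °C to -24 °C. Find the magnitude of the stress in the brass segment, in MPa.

With the walls removed the bar would change length by δ_free = Σ αᵢΔT Lᵢ = 10.7×10⁻⁶×41×425 + 19.7×10⁻⁶×41×425 = 0.5297 mm.
Since the ends are fixed, an axial force P builds up, equal in every segment, with P · Σ Lᵢ/(AᵢEᵢ) = δ_free.
The series flexibility is Σ Lᵢ/(AᵢEᵢ) = 425/(750×111×10³) + 425/(1075×96×10³) = 9.223×10⁻⁶ mm/N.
P = 0.5297 / 9.223×10⁻⁶ = 57430 N = 57.43 kN, tensile.
σ_{brass} = P / A = 57430 / 1075 = 53.43 MPa.

σ ≈ 53.4 MPa (tensile)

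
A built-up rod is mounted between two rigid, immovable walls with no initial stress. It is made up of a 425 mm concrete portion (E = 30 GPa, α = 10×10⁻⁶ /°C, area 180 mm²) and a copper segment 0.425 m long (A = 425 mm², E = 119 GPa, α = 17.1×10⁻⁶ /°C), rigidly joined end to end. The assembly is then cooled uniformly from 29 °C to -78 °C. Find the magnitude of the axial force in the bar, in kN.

Free thermal contraction of the whole bar: Σ αᵢΔT Lᵢ = 10×10⁻⁶×107×425 + 17.1×10⁻⁶×107×425 = 1.232 mm.
The rigid supports impose zero overall length change; the single axial force P common to all segments must satisfy P Σ Lᵢ/(AᵢEᵢ) = δ_free.
The series flexibility is Σ Lᵢ/(AᵢEᵢ) = 425/(180×30×10³) + 425/(425×119×10³) = 8.711×10⁻⁵ mm/N.
So P = 1.232 / 8.711×10⁻⁵ = 14.15 kN, tensile.

P ≈ 14.1 kN (tensile)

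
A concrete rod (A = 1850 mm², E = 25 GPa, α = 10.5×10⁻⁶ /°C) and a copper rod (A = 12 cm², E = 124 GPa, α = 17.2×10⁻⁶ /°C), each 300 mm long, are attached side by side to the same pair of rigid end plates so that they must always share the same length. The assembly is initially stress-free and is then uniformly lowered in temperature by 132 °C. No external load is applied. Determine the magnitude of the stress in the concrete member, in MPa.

σ ≈ 16.9 MPa (compressive)

Both members must finish at the same length. With the larger α, the copper tends to over-contract; the plates restrain it, putting the copper in tension and the concrete in compression. With no external load the two internal forces are equal and opposite, magnitude P.
Equating the net (thermal + elastic) strains gives |α₁ − α₂|·ΔT = P·[1/(A₁E₁) + 1/(A₂E₂)].
|α₁ − α₂|·ΔT = 6.7×10⁻⁶ × 132 = 0.0008844.
1/(A₁E₁) + 1/(A₂E₂) = 1/(1850×25×10³) + 1/(1200×124×10³) = 2.834×10⁻⁸ N⁻¹.
So P = 0.0008844 / 2.834×10⁻⁸ = 31.2 kN.
σ_{concrete} = P/A₁ = 31200/1850 = 16.87 MPa, compressive.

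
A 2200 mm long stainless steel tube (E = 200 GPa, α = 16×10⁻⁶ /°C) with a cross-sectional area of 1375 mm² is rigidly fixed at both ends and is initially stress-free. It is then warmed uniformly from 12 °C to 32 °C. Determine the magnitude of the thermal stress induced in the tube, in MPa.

σ ≈ 64 MPa (compressive)

With length fixed, the mechanical strain must cancel the thermal strain αΔT = 16×10⁻⁶ × 20 = 320×10⁻⁶.
Hence σ = E·αΔT = 200×10³ × 320×10⁻⁶ = 64 MPa, compressive.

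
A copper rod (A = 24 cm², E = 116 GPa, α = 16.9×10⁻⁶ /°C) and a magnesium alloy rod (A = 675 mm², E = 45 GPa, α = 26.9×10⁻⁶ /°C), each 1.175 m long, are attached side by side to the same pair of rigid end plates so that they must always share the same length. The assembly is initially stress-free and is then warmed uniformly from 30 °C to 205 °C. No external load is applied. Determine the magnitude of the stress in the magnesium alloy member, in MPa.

The magnesium alloy has the larger α, so on heating it would change length more than the copper if both were free. The rigid plates force a common final length, so the magnesium alloy is put into compression and the copper into tension, with equal and opposite forces P (no external load).
Equating the net (thermal + elastic) strains gives |α₁ − α₂|·ΔT = P·[1/(A₁E₁) + 1/(A₂E₂)].
|α₁ − α₂|·ΔT = 10×10⁻⁶ × 175 = 0.00175.
1/(A₁E₁) + 1/(A₂E₂) = 1/(2400×116×10³) + 1/(675×45×10³) = 3.651×10⁻⁸ N⁻¹.
P = 0.00175 / 3.651×10⁻⁸ = 47930 N = 47.93 kN.
σ_{magnesium alloy} = P/A₂ = 47930/675 = 71 MPa, compressive.

σ ≈ 71 MPa (compressive)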